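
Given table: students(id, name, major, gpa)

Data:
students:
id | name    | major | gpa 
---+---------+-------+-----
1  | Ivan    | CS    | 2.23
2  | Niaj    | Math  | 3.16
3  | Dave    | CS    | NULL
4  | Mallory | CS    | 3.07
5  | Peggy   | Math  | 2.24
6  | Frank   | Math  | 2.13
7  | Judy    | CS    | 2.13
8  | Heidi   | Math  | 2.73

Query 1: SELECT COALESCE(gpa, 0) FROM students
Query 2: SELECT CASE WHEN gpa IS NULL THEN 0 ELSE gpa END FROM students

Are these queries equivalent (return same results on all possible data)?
Yes, equivalent

Both queries return: [(0,), (2.13,), (2.13,), (2.23,), (2.24,), (2.73,), (3.07,), (3.16,)]

Reason: COALESCE vs CASE for NULL handling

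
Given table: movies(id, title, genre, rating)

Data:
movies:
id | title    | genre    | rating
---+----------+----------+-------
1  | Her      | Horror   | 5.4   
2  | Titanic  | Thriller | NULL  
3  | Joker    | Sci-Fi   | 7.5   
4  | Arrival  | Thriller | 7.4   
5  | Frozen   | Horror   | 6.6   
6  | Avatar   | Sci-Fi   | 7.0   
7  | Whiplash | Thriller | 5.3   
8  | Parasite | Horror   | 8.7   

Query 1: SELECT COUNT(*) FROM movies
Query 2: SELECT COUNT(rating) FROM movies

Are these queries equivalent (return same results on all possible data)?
No, not equivalent

Query 1 returns: [(8,)]
Query 2 returns: [(7,)]

Reason: COUNT(*) includes NULLs, COUNT(column) excludes them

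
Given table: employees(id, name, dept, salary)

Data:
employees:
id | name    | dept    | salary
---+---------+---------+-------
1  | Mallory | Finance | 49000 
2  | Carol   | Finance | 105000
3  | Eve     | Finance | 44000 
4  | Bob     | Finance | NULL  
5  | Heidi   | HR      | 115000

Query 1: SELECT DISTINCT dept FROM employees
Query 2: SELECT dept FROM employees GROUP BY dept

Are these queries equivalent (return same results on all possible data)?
Yes, equivalent

Both queries return: [('Finance',), ('HR',)]

Reason: Both get unique depts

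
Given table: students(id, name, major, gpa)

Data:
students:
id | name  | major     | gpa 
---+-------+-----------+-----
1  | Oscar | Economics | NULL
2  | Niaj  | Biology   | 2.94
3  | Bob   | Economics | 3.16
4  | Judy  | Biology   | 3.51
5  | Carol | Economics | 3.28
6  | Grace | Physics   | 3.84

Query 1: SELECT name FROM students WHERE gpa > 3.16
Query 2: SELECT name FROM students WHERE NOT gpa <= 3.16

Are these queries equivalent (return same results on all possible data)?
Yes, equivalent

Both queries return: [('Carol',), ('Grace',), ('Judy',)]

Reason: Both filter gpa > 3.16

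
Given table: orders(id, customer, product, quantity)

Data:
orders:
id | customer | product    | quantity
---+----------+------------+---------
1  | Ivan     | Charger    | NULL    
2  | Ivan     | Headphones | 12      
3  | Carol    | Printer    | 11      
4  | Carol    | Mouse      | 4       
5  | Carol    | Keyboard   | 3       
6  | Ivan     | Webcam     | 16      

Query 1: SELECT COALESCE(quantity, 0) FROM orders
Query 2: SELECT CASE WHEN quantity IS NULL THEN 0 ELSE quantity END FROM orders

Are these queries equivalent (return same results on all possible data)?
Yes, equivalent

Both queries return: [(0,), (3,), (4,), (11,), (12,), (16,)]

Reason: COALESCE vs CASE for NULL handling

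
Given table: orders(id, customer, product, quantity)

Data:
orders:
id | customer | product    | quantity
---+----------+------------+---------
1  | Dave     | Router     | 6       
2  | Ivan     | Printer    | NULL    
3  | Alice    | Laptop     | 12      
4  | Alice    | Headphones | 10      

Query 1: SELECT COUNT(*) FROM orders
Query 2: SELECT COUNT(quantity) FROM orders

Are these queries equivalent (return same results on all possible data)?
No, not equivalent

Query 1 returns: [(4,)]
Query 2 returns: [(3,)]

Reason: COUNT(*) includes NULLs, COUNT(column) excludes them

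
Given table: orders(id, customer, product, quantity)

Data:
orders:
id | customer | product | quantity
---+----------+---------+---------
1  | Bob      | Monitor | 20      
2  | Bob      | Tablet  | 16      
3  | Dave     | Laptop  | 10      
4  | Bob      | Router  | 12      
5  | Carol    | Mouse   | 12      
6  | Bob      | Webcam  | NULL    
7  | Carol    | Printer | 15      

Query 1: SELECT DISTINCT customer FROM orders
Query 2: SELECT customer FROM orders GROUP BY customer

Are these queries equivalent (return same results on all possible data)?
Yes, equivalent

Both queries return: [('Bob',), ('Carol',), ('Dave',)]

Reason: Both get unique customers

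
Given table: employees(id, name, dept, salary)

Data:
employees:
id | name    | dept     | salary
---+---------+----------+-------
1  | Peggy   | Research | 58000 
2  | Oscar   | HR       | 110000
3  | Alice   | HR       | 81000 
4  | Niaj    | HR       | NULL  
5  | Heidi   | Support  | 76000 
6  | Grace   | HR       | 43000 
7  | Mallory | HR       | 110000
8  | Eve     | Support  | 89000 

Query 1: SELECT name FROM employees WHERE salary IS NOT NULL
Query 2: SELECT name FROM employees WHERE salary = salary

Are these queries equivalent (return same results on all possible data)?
Yes, equivalent

Both queries return: [('Alice',), ('Eve',), ('Grace',), ('Heidi',), ('Mallory',), ('Oscar',), ('Peggy',)]

Reason: IS NOT NULL vs self-equality (both exclude NULLs)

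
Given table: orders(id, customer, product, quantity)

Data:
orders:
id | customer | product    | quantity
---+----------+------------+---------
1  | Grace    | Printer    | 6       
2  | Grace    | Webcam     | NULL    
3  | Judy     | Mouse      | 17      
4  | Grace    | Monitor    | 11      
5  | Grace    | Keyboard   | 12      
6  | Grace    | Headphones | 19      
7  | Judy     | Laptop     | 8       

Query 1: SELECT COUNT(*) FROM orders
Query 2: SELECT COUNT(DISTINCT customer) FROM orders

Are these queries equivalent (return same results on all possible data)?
No, not equivalent

Query 1 returns: [(7,)]
Query 2 returns: [(2,)]

Reason: COUNT(*) counts rows, COUNT(DISTINCT customer) counts unique customers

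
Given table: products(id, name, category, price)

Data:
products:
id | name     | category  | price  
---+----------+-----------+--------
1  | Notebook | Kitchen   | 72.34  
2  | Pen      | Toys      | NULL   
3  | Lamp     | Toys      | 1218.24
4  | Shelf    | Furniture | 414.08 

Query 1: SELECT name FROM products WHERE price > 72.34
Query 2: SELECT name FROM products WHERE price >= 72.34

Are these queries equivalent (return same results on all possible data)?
No, not equivalent

Query 1 returns: [('Lamp',), ('Shelf',)]
Query 2 returns: [('Notebook',), ('Lamp',), ('Shelf',)]

Reason: > vs >= gives different results when price = 72.34 exists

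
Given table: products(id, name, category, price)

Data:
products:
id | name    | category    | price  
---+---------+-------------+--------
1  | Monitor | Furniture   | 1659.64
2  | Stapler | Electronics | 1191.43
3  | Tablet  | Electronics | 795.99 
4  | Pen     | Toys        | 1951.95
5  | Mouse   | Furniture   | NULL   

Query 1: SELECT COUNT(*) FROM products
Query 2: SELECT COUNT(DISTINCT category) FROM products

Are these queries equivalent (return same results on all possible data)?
No, not equivalent

Query 1 returns: [(5,)]
Query 2 returns: [(3,)]

Reason: COUNT(*) counts rows, COUNT(DISTINCT category) counts unique categorys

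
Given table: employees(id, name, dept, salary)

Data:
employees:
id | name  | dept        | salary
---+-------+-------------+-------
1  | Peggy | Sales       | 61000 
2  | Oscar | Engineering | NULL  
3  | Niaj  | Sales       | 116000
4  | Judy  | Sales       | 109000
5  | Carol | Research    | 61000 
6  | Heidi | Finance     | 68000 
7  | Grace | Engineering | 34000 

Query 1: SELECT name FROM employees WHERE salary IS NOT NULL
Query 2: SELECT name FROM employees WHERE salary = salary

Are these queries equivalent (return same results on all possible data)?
Yes, equivalent

Both queries return: [('Carol',), ('Grace',), ('Heidi',), ('Judy',), ('Niaj',), ('Peggy',)]

Reason: IS NOT NULL vs self-equality (both exclude NULLs)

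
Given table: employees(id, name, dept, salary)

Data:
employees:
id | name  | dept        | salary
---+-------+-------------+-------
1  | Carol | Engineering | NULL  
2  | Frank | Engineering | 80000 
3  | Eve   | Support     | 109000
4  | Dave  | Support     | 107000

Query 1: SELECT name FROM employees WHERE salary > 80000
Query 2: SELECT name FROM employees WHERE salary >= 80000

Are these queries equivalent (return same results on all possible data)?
No, not equivalent

Query 1 returns: [('Eve',), ('Dave',)]
Query 2 returns: [('Frank',), ('Eve',), ('Dave',)]

Reason: > vs >= gives different results when salary = 80000 exists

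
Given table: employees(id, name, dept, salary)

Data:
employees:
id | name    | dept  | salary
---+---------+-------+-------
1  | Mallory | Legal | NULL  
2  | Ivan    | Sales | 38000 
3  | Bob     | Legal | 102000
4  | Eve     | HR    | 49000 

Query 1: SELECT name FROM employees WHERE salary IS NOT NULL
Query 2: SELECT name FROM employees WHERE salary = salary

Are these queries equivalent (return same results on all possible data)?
Yes, equivalent

Both queries return: [('Bob',), ('Eve',), ('Ivan',)]

Reason: IS NOT NULL vs self-equality (both exclude NULLs)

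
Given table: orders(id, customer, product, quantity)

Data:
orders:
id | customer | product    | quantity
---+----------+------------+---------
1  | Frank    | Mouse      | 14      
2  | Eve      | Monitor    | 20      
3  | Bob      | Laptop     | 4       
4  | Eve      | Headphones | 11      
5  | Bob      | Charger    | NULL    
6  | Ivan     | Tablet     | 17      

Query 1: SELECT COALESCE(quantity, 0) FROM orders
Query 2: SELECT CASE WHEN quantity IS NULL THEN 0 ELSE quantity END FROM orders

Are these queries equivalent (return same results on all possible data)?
Yes, equivalent

Both queries return: [(0,), (4,), (11,), (14,), (17,), (20,)]

Reason: COALESCE vs CASE for NULL handling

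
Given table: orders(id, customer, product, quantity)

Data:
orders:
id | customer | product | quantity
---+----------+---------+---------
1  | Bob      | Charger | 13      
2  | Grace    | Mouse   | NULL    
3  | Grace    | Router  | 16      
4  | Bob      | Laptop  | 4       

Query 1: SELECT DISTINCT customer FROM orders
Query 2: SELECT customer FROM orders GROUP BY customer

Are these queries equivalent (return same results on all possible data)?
Yes, equivalent

Both queries return: [('Bob',), ('Grace',)]

Reason: Both get unique customers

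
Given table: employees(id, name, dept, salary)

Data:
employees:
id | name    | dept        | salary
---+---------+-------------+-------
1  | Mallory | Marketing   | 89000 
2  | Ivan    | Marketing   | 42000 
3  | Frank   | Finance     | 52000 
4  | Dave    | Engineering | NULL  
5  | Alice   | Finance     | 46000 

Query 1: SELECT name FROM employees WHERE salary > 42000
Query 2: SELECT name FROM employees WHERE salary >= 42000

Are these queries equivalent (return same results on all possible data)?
No, not equivalent

Query 1 returns: [('Mallory',), ('Frank',), ('Alice',)]
Query 2 returns: [('Mallory',), ('Ivan',), ('Frank',), ('Alice',)]

Reason: > vs >= gives different results when salary = 42000 exists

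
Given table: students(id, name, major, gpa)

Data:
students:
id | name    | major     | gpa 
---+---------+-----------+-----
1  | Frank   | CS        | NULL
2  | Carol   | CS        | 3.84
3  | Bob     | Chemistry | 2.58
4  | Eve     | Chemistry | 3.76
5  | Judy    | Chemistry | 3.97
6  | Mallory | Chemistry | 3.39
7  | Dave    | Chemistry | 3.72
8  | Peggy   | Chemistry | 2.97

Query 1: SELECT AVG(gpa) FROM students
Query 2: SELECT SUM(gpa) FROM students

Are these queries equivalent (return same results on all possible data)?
No, not equivalent

Query 1 returns: [(3.4614285714285713,)]
Query 2 returns: [(24.23,)]

Reason: AVG vs SUM give different aggregate values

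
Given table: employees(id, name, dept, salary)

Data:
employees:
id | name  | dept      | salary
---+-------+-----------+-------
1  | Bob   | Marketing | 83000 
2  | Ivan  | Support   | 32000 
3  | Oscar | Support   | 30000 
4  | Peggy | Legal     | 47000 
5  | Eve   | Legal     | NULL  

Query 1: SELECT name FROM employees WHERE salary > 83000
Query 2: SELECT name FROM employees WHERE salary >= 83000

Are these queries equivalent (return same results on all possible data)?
No, not equivalent

Query 1 returns: []
Query 2 returns: [('Bob',)]

Reason: > vs >= gives different results when salary = 83000 exists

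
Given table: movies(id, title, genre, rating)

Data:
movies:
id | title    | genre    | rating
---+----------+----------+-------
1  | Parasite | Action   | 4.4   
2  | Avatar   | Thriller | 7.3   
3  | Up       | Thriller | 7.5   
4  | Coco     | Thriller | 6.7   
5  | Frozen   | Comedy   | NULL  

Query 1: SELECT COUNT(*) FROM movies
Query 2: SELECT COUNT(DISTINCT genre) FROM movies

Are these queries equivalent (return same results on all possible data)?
No, not equivalent

Query 1 returns: [(5,)]
Query 2 returns: [(3,)]

Reason: COUNT(*) counts rows, COUNT(DISTINCT genre) counts unique genres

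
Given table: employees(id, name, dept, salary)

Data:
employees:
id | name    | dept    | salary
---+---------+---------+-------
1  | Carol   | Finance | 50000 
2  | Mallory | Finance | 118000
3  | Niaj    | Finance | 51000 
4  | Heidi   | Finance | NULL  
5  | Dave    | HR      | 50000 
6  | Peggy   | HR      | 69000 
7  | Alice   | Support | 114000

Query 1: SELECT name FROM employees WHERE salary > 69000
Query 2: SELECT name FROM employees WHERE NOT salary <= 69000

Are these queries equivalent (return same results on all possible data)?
Yes, equivalent

Both queries return: [('Alice',), ('Mallory',)]

Reason: Both filter salary > 69000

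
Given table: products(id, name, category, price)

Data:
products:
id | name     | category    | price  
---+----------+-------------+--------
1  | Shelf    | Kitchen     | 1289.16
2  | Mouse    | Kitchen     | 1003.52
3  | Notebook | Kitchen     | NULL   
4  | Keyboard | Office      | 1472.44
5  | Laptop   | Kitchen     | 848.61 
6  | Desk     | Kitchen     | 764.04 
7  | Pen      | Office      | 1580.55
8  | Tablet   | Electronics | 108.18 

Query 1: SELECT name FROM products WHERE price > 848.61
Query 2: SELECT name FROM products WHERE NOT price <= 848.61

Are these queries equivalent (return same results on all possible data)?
Yes, equivalent

Both queries return: [('Keyboard',), ('Mouse',), ('Pen',), ('Shelf',)]

Reason: Both filter price > 848.61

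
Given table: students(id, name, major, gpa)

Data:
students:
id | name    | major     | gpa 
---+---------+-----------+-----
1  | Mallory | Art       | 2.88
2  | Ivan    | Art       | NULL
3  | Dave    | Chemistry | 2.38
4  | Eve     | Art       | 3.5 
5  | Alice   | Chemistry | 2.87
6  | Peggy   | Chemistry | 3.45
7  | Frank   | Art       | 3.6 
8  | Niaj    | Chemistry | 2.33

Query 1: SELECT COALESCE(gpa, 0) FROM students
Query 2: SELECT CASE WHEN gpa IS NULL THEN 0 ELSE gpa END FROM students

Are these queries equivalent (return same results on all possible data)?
Yes, equivalent

Both queries return: [(0,), (2.33,), (2.38,), (2.87,), (2.88,), (3.45,), (3.5,), (3.6,)]

Reason: COALESCE vs CASE for NULL handling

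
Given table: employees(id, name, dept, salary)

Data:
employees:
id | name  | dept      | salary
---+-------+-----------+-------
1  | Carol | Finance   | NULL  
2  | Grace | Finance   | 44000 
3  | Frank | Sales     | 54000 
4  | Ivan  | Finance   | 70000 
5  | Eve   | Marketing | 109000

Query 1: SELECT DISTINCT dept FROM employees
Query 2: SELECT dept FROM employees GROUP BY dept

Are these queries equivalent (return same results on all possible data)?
Yes, equivalent

Both queries return: [('Finance',), ('Marketing',), ('Sales',)]

Reason: Both get unique depts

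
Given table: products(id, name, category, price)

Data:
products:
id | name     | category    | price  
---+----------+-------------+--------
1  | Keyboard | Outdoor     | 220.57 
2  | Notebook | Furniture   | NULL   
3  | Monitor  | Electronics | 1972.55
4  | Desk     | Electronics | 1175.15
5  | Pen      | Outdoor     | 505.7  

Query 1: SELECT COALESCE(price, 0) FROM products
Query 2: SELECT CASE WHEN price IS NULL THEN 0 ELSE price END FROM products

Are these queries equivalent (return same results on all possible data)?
Yes, equivalent

Both queries return: [(0,), (220.57,), (505.7,), (1175.15,), (1972.55,)]

Reason: COALESCE vs CASE for NULL handling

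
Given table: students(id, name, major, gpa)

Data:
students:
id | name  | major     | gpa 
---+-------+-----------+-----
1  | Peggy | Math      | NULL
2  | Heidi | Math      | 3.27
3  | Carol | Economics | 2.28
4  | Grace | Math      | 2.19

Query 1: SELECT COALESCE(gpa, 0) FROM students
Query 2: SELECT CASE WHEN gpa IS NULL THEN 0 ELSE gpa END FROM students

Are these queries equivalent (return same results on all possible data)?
Yes, equivalent

Both queries return: [(0,), (2.19,), (2.28,), (3.27,)]

Reason: COALESCE vs CASE for NULL handling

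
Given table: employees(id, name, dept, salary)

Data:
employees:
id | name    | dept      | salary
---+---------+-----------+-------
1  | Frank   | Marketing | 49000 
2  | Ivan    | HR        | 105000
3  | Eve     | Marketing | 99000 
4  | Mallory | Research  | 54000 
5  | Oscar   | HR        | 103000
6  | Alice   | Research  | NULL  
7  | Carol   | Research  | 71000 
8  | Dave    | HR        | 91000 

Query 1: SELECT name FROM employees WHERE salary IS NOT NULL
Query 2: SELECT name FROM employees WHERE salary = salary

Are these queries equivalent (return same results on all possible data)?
Yes, equivalent

Both queries return: [('Carol',), ('Dave',), ('Eve',), ('Frank',), ('Ivan',), ('Mallory',), ('Oscar',)]

Reason: IS NOT NULL vs self-equality (both exclude NULLs)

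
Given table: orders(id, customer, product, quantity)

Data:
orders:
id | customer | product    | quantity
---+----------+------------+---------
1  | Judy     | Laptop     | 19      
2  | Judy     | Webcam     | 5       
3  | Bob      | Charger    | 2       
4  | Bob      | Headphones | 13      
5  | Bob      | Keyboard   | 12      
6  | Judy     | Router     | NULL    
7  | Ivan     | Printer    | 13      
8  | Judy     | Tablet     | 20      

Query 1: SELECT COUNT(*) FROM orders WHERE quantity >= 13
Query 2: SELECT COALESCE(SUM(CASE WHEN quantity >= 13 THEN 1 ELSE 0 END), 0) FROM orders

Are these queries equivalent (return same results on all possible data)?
Yes, equivalent

Both queries return: [(4,)]

Reason: COUNT with WHERE vs conditional SUM (COALESCE handles empty-table NULL)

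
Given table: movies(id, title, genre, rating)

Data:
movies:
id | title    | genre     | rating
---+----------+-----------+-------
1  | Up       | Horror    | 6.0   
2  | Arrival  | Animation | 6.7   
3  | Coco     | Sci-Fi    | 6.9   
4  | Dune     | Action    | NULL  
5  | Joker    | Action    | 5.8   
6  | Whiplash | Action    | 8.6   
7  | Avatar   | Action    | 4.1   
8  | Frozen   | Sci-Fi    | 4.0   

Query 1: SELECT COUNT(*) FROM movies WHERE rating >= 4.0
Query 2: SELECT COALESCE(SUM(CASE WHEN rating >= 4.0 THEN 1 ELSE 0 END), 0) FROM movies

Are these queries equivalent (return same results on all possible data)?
Yes, equivalent

Both queries return: [(7,)]

Reason: COUNT with WHERE vs conditional SUM (COALESCE handles empty-table NULL)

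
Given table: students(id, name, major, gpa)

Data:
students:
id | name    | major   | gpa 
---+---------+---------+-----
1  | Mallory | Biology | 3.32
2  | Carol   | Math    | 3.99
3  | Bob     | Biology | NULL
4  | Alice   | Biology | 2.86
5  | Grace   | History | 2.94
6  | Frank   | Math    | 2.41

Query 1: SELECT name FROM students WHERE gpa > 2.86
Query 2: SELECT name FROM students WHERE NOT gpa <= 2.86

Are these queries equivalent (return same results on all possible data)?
Yes, equivalent

Both queries return: [('Carol',), ('Grace',), ('Mallory',)]

Reason: Both filter gpa > 2.86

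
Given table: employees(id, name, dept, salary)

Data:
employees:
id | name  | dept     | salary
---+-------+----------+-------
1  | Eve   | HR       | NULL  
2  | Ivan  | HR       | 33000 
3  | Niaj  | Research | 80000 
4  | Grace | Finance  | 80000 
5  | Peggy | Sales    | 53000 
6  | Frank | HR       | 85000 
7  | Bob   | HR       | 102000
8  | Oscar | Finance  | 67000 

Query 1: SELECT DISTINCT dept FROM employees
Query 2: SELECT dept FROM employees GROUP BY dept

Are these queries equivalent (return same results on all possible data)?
Yes, equivalent

Both queries return: [('Finance',), ('HR',), ('Research',), ('Sales',)]

Reason: Both get unique depts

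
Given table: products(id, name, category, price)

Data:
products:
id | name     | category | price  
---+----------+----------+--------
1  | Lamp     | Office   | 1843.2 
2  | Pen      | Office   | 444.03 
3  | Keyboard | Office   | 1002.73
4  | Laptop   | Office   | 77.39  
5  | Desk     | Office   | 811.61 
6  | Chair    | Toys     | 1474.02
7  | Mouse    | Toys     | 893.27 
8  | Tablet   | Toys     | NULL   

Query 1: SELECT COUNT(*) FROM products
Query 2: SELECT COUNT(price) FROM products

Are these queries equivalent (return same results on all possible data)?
No, not equivalent

Query 1 returns: [(8,)]
Query 2 returns: [(7,)]

Reason: COUNT(*) includes NULLs, COUNT(column) excludes them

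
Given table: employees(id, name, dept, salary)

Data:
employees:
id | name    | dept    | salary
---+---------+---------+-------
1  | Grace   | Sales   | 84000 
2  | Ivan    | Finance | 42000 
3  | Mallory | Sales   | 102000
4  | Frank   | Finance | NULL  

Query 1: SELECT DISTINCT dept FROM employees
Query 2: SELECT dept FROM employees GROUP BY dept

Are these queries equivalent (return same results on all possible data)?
Yes, equivalent

Both queries return: [('Finance',), ('Sales',)]

Reason: Both get unique depts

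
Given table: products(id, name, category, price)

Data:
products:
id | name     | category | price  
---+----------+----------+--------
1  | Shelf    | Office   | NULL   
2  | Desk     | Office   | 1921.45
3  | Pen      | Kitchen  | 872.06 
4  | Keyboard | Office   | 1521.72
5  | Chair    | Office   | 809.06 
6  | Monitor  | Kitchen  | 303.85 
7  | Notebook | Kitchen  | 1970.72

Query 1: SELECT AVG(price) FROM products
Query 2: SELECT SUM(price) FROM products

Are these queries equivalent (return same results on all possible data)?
No, not equivalent

Query 1 returns: [(1233.1433333333332,)]
Query 2 returns: [(7398.86,)]

Reason: AVG vs SUM give different aggregate values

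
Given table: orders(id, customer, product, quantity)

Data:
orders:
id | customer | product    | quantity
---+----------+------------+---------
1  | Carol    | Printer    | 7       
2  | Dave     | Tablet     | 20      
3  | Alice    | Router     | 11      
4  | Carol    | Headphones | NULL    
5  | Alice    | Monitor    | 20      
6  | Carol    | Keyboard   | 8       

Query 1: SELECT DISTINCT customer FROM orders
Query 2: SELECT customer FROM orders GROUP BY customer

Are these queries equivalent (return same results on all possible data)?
Yes, equivalent

Both queries return: [('Alice',), ('Carol',), ('Dave',)]

Reason: Both get unique customers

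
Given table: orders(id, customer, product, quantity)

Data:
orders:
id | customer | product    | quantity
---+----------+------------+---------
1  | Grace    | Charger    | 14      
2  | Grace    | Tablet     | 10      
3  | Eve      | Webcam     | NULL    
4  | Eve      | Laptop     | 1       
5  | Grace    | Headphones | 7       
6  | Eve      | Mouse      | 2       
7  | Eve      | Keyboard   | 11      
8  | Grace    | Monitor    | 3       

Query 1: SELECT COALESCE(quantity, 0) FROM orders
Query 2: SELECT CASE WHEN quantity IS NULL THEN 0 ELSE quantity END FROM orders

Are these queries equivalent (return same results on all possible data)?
Yes, equivalent

Both queries return: [(0,), (1,), (2,), (3,), (7,), (10,), (11,), (14,)]

Reason: COALESCE vs CASE for NULL handling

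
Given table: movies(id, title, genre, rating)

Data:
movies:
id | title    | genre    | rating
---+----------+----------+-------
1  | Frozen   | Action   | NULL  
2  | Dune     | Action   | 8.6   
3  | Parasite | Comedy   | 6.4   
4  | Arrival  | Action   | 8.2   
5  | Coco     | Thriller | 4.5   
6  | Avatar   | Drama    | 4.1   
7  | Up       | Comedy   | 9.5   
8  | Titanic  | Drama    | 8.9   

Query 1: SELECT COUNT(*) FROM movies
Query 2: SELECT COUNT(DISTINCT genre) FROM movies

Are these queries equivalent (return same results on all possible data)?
No, not equivalent

Query 1 returns: [(8,)]
Query 2 returns: [(4,)]

Reason: COUNT(*) counts rows, COUNT(DISTINCT genre) counts unique genres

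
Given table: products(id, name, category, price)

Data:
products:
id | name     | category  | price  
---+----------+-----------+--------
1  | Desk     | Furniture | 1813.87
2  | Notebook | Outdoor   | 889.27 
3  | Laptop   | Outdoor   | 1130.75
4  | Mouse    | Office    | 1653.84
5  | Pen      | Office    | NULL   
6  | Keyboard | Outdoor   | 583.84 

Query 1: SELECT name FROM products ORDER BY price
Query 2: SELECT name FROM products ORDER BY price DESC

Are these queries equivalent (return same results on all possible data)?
No, not equivalent

Query 1 returns: [('Pen',), ('Keyboard',), ('Notebook',), ('Laptop',), ('Mouse',), ('Desk',)]
Query 2 returns: [('Desk',), ('Mouse',), ('Laptop',), ('Notebook',), ('Keyboard',), ('Pen',)]

Reason: ASC vs DESC gives opposite ordering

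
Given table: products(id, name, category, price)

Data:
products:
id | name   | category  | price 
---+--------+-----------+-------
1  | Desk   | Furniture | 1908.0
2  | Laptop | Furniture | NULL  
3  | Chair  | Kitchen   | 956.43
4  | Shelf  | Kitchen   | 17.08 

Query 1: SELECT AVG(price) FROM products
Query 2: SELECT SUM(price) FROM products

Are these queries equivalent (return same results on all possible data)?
No, not equivalent

Query 1 returns: [(960.5033333333332,)]
Query 2 returns: [(2881.5099999999998,)]

Reason: AVG vs SUM give different aggregate values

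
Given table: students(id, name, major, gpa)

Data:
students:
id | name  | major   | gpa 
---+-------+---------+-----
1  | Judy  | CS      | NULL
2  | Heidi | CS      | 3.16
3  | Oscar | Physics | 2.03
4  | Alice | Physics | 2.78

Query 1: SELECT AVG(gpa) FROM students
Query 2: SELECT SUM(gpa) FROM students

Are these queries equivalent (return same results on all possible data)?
No, not equivalent

Query 1 returns: [(2.6566666666666667,)]
Query 2 returns: [(7.97,)]

Reason: AVG vs SUM give different aggregate values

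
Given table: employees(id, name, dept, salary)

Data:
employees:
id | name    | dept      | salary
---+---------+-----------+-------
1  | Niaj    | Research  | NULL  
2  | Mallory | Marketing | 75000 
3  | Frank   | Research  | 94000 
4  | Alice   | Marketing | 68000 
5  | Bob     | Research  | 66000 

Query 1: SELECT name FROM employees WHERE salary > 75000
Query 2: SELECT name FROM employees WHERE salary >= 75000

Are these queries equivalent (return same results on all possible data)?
No, not equivalent

Query 1 returns: [('Frank',)]
Query 2 returns: [('Mallory',), ('Frank',)]

Reason: > vs >= gives different results when salary = 75000 exists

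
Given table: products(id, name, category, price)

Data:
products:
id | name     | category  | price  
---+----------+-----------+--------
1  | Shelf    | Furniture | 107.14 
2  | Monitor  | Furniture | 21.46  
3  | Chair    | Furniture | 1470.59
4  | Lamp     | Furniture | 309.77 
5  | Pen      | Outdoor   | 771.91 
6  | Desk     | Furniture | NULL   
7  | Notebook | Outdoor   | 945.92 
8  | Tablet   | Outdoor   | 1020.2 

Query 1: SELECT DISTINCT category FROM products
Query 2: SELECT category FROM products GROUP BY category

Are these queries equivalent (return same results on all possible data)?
Yes, equivalent

Both queries return: [('Furniture',), ('Outdoor',)]

Reason: Both get unique categorys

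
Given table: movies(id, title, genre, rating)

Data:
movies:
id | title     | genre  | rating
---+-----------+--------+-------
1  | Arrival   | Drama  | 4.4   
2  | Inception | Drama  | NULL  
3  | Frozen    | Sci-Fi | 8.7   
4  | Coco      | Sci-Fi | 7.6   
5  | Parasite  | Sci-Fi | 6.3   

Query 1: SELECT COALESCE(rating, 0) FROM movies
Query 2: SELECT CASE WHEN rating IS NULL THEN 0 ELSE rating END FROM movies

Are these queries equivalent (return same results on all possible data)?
Yes, equivalent

Both queries return: [(0,), (4.4,), (6.3,), (7.6,), (8.7,)]

Reason: COALESCE vs CASE for NULL handling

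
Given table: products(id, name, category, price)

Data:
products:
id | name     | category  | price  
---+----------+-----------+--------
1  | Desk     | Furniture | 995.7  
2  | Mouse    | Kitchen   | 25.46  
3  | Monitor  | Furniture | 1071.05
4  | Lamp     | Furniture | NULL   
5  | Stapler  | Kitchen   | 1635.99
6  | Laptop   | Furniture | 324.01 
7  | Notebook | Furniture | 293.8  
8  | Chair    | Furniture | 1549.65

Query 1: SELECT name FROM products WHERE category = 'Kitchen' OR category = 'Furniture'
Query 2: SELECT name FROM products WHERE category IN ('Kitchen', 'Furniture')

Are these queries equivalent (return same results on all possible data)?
Yes, equivalent

Both queries return: [('Chair',), ('Desk',), ('Lamp',), ('Laptop',), ('Monitor',), ('Mouse',), ('Notebook',), ('Stapler',)]

Reason: OR vs IN are equivalent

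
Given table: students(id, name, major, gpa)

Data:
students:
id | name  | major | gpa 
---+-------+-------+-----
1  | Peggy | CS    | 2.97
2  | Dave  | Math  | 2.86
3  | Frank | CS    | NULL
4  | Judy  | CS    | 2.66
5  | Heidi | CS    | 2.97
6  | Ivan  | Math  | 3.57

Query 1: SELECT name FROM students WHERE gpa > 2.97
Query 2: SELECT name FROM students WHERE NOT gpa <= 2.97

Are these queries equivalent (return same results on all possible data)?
Yes, equivalent

Both queries return: [('Ivan',)]

Reason: Both filter gpa > 2.97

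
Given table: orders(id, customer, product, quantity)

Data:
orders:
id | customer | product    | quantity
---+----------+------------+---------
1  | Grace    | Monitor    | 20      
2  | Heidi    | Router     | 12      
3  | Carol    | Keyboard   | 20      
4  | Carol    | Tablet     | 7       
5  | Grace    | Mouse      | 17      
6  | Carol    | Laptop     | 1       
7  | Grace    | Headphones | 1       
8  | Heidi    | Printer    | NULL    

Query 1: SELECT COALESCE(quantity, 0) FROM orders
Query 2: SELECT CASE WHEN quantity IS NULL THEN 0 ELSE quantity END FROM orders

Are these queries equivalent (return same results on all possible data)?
Yes, equivalent

Both queries return: [(0,), (1,), (1,), (7,), (12,), (17,), (20,), (20,)]

Reason: COALESCE vs CASE for NULL handling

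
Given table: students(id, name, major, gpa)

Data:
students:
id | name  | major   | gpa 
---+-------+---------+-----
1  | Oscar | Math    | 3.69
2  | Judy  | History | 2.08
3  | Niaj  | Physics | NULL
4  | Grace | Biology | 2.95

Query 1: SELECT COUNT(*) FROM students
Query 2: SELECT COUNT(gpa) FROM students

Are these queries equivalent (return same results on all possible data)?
No, not equivalent

Query 1 returns: [(4,)]
Query 2 returns: [(3,)]

Reason: COUNT(*) includes NULLs, COUNT(column) excludes them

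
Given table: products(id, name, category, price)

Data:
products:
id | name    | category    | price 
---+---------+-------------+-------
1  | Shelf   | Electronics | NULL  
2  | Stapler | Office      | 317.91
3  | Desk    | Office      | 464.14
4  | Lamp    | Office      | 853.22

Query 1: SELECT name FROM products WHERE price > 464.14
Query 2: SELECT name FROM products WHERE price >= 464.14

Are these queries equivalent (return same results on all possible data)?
No, not equivalent

Query 1 returns: [('Lamp',)]
Query 2 returns: [('Desk',), ('Lamp',)]

Reason: > vs >= gives different results when price = 464.14 exists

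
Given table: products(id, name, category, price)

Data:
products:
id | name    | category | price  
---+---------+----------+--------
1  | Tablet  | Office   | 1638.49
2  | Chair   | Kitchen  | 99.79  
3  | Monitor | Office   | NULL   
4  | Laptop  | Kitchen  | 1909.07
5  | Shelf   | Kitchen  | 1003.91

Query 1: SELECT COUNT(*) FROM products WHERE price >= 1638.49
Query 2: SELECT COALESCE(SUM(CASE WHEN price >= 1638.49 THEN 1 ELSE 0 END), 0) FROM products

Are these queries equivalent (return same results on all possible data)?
Yes, equivalent

Both queries return: [(2,)]

Reason: COUNT with WHERE vs conditional SUM (COALESCE handles empty-table NULL)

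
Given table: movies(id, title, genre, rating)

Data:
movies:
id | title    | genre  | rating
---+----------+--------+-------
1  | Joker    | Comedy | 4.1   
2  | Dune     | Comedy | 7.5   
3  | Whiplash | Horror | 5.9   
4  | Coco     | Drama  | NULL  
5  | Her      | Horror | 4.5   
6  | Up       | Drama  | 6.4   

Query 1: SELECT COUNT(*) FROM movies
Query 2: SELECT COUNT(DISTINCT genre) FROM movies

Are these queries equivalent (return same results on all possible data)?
No, not equivalent

Query 1 returns: [(6,)]
Query 2 returns: [(3,)]

Reason: COUNT(*) counts rows, COUNT(DISTINCT genre) counts unique genres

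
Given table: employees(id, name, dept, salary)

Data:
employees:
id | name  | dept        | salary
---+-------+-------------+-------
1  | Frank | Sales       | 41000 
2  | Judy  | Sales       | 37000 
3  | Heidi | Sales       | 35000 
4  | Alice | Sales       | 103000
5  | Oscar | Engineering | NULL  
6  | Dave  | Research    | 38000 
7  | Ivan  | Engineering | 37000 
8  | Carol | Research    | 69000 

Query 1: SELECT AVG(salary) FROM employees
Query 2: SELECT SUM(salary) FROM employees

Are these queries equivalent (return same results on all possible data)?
No, not equivalent

Query 1 returns: [(51428.57142857143,)]
Query 2 returns: [(360000,)]

Reason: AVG vs SUM give different aggregate values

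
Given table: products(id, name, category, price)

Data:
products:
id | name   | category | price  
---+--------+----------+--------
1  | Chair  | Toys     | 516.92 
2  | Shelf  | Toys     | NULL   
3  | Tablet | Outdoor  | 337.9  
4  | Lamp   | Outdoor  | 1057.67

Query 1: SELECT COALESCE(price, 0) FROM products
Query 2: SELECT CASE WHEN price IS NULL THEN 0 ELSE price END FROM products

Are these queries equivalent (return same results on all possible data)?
Yes, equivalent

Both queries return: [(0,), (337.9,), (516.92,), (1057.67,)]

Reason: COALESCE vs CASE for NULL handling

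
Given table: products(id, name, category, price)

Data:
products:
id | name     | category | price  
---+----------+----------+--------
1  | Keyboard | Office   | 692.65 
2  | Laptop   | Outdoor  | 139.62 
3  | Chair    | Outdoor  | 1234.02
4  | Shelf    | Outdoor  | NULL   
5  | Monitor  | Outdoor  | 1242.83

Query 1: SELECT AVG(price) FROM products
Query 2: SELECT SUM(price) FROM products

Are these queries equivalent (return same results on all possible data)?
No, not equivalent

Query 1 returns: [(827.28,)]
Query 2 returns: [(3309.12,)]

Reason: AVG vs SUM give different aggregate values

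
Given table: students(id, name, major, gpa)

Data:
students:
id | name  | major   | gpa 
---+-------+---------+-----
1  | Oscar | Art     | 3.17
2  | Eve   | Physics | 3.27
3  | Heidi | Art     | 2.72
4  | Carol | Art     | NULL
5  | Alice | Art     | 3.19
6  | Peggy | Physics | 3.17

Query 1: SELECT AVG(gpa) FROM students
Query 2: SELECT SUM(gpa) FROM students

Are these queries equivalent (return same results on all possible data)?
No, not equivalent

Query 1 returns: [(3.104,)]
Query 2 returns: [(15.52,)]

Reason: AVG vs SUM give different aggregate values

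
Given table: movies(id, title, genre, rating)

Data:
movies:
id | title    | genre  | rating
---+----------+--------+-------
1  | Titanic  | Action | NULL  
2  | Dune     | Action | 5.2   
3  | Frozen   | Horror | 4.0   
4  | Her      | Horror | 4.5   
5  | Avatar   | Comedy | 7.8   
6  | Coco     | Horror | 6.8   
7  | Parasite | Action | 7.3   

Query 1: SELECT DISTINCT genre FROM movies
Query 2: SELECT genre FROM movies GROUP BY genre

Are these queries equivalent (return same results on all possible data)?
Yes, equivalent

Both queries return: [('Action',), ('Comedy',), ('Horror',)]

Reason: Both get unique genres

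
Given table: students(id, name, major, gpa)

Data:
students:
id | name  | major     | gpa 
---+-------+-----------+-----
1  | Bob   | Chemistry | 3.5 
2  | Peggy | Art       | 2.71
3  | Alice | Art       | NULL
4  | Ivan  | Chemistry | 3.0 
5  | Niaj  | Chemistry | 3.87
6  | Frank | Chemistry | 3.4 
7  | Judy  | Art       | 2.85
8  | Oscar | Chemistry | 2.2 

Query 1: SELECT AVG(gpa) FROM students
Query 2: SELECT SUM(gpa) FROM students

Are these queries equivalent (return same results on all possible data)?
No, not equivalent

Query 1 returns: [(3.075714285714286,)]
Query 2 returns: [(21.53,)]

Reason: AVG vs SUM give different aggregate values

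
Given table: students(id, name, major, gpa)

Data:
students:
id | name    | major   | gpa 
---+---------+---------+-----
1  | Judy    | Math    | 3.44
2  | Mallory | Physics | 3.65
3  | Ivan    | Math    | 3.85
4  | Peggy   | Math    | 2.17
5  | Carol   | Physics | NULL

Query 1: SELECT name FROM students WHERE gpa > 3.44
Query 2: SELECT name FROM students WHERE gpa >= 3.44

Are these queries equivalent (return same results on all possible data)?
No, not equivalent

Query 1 returns: [('Mallory',), ('Ivan',)]
Query 2 returns: [('Judy',), ('Mallory',), ('Ivan',)]

Reason: > vs >= gives different results when gpa = 3.44 exists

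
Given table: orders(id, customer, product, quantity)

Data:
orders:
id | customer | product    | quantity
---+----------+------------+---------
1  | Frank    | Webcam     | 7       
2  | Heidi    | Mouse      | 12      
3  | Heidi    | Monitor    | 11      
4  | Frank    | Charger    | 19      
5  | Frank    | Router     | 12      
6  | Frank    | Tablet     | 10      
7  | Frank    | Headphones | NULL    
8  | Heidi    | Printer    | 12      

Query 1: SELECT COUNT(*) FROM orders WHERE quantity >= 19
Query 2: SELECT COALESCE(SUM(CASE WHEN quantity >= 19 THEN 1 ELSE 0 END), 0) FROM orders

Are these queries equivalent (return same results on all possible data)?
Yes, equivalent

Both queries return: [(1,)]

Reason: COUNT with WHERE vs conditional SUM (COALESCE handles empty-table NULL)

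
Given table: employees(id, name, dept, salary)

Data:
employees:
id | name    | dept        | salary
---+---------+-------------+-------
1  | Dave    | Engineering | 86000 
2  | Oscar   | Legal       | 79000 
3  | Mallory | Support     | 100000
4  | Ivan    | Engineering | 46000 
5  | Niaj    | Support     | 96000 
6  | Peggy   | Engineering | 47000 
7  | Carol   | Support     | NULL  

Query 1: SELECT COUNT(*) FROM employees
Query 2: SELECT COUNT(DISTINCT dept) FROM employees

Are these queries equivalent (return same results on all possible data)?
No, not equivalent

Query 1 returns: [(7,)]
Query 2 returns: [(3,)]

Reason: COUNT(*) counts rows, COUNT(DISTINCT dept) counts unique depts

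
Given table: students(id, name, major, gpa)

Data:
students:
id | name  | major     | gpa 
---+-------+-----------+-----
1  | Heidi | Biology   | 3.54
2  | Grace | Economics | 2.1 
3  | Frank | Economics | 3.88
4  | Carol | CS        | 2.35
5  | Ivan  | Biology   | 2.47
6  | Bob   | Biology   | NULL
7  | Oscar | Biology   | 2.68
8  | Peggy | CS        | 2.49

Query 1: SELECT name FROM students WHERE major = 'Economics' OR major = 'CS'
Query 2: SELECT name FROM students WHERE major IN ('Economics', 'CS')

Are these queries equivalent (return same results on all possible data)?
Yes, equivalent

Both queries return: [('Carol',), ('Frank',), ('Grace',), ('Peggy',)]

Reason: OR vs IN are equivalent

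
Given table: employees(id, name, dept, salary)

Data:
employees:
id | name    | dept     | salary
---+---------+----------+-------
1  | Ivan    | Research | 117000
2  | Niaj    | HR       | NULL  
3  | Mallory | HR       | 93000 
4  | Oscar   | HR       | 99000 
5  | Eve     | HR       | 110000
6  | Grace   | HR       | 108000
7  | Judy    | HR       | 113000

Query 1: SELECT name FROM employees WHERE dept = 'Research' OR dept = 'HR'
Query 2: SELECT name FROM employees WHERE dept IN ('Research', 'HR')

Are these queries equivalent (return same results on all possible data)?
Yes, equivalent

Both queries return: [('Eve',), ('Grace',), ('Ivan',), ('Judy',), ('Mallory',), ('Niaj',), ('Oscar',)]

Reason: OR vs IN are equivalent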